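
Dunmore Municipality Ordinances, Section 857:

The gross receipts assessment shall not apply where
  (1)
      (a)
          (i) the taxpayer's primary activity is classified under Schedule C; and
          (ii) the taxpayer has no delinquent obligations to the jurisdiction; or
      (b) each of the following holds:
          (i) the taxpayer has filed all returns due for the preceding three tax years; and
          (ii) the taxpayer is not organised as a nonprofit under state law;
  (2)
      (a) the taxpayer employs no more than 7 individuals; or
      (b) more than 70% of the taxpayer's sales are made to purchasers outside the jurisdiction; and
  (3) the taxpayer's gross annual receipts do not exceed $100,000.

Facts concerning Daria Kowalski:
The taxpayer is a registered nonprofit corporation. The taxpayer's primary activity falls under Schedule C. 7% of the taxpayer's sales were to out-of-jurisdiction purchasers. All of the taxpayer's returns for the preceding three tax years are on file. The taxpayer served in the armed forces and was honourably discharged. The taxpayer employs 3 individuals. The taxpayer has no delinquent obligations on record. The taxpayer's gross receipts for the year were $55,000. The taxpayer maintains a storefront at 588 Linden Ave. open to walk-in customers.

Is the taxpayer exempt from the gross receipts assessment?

Yes — exempt.

(i) Schedule C activity — holds.
(ii) no delinquency — met.
So (a) is satisfied (T AND T).
(i) returns current — satisfied.
(ii) not (nonprofit) — fails.
So (b) is not satisfied (T AND F).
(1): T OR F → true.
(a) ≤ 7 employees — satisfied.
(b) >70% out-of-jur. sales — not met.
So (2) is satisfied (T OR F).
(3) receipts ≤ $100,000 — met.
Overall: T AND T AND T → true.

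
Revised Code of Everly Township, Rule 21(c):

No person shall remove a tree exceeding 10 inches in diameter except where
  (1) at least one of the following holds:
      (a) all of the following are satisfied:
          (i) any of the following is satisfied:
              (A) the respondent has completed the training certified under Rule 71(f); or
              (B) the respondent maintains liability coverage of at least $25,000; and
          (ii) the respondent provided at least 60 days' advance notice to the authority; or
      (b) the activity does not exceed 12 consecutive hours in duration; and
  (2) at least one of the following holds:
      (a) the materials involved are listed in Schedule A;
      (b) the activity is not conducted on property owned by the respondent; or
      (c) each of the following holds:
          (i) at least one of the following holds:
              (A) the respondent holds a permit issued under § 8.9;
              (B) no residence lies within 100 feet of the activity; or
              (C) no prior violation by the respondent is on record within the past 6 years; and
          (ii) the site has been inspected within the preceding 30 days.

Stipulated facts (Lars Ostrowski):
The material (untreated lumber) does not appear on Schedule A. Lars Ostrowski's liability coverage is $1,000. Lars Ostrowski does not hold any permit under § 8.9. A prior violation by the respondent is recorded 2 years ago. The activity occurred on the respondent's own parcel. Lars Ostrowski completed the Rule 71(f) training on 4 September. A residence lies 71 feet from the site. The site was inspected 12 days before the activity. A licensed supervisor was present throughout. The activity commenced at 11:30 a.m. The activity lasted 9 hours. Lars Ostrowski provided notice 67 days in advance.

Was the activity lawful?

(A) training certified — satisfied.
(B) coverage ≥ $25,000 — fails.
So (i) is satisfied (T OR F).
(ii) ≥60 days' notice — holds.
(a): T AND T → true.
(b) ≤ 12 hrs duration — holds.
(1) = T OR T = true.
(a) Schedule A material — not satisfied.
(b) not (own property) — not satisfied.
(A) holds permit — not satisfied.
(B) no residence in 100 ft — not met.
(C) no prior violation — fails.
So (i) is not satisfied (F OR F OR F).
(ii) site inspected — met.
So (c) is not satisfied (F AND T).
So (2) is not satisfied (F OR F OR F).
Overall: T AND F → false.

No — unlawful.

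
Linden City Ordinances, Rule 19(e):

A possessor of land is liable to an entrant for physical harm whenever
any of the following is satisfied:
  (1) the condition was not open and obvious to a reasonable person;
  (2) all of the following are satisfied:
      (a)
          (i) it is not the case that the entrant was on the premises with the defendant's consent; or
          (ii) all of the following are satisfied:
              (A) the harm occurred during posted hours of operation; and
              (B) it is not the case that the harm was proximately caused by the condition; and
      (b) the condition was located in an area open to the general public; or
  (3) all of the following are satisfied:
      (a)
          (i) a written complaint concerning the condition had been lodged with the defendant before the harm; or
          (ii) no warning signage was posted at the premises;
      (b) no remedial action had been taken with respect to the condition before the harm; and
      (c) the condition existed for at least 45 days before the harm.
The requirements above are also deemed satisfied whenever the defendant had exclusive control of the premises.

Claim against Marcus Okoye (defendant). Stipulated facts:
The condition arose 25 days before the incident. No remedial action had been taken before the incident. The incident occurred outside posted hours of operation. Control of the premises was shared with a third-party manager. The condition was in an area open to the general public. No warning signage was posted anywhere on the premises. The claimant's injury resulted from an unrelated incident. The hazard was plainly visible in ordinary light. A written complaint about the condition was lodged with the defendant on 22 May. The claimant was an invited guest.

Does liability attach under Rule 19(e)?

No — not liable.

(1) not open/obvious — fails.
(i) not (consent to enter) — not met.
(A) during posted hours — fails.
(B) not (proximate cause) — holds.
So (ii) is not satisfied (F AND T).
So (a) is not satisfied (F OR F).
(b) public area — holds.
(2) = F AND T = false.
(i) complaint lodged — satisfied.
(ii) no signage posted — satisfied.
(a) = T OR T = true.
(b) no remedial action — met.
(c) condition ≥45 days old — not satisfied.
So (3) is not satisfied (T AND T AND F).
Overall = F OR F OR F = false.
Exception (exclusive control) — not satisfied.
Result: main false OR exception false → false.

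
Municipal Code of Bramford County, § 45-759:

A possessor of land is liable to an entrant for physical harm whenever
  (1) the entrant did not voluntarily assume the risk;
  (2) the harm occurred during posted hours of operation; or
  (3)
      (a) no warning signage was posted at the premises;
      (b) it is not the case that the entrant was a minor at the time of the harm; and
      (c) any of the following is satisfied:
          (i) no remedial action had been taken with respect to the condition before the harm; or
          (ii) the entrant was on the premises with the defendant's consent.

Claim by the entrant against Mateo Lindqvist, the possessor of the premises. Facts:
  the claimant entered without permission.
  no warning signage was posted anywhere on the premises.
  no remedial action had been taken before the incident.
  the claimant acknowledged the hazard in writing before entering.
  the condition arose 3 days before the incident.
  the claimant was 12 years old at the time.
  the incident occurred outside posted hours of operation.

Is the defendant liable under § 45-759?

(1) no assumed risk — fails.
(2) during posted hours — fails.
(a) no signage posted — satisfied.
(b) not (entrant a minor) — not met.
(i) no remedial action — satisfied.
(ii) consent to enter — fails.
So (c) is satisfied (T OR F).
(3) = T AND F AND T = false.
Overall: F OR F OR F → false.

No — not liable.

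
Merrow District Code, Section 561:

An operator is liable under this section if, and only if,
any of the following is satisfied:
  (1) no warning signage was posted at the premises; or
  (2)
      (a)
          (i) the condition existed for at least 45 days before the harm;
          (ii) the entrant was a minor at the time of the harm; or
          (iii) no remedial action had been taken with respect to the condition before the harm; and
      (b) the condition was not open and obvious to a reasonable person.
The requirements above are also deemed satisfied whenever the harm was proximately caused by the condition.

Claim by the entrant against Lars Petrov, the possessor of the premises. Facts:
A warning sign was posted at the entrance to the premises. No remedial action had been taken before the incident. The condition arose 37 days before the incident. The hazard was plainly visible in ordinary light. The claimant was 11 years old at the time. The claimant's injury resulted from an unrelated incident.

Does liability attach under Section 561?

No — not liable.

(1) no signage posted — not met.
(i) condition ≥45 days old — not met.
(ii) entrant a minor — satisfied.
(iii) no remedial action — holds.
(a): F OR T OR T → true.
(b) not open/obvious — not met.
(2) = T AND F = false.
Overall = F OR F = false.
Exception (proximate cause) — not satisfied.
Result: main false OR exception false → false.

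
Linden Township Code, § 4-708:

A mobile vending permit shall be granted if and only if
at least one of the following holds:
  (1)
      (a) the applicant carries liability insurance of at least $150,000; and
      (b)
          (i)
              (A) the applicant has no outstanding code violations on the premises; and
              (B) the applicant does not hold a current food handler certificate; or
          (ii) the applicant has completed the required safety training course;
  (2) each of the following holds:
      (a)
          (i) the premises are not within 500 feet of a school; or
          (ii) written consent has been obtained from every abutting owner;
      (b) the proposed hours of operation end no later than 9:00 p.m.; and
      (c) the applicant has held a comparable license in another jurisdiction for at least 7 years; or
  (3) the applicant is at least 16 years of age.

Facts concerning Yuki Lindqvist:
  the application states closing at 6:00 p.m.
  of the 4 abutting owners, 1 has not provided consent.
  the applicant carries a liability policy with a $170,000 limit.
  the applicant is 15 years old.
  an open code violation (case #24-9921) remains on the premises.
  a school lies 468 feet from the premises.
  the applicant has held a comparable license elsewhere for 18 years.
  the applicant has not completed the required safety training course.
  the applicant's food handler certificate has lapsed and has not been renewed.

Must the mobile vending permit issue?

No — denied.

(a) insurance ≥ $150,000 — met.
(A) no code violations — not met.
(B) not (food handler cert.) — holds.
So (i) is not satisfied (F AND T).
(ii) safety training — not met.
(b) = F OR F = false.
So (1) is not satisfied (T AND F).
(i) ≥500 ft from school — not satisfied.
(ii) all abutters consent — not met.
(a) = F OR F = false.
(b) closes by 9 p.m. — holds.
(c) prior license ≥ 7 yr — satisfied.
So (2) is not satisfied (F AND T AND T).
(3) age ≥ 16 — not satisfied.
Overall = F OR F OR F = false.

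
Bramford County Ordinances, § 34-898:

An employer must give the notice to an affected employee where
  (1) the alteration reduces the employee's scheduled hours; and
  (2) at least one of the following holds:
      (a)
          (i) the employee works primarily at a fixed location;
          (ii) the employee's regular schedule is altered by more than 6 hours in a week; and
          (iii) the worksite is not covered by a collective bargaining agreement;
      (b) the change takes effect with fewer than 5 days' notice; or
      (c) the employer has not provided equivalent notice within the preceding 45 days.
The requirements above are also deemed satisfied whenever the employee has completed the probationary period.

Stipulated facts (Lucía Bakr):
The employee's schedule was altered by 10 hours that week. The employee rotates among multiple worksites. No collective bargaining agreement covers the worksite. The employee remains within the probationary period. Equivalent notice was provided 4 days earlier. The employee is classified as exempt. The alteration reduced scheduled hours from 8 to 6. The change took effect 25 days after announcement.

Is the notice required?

(1) hours reduced — satisfied.
(i) fixed location — not met.
(ii) schedule shift > 6h — met.
(iii) no CBA — holds.
(a) = F AND T AND T = false.
(b) < 5 days' notice — not met.
(c) no recent notice — not met.
So (2) is not satisfied (F OR F OR F).
So Overall is not satisfied (T AND F).
Exception (past probation) — not satisfied.
Result: main false OR exception false → false.

No — not required.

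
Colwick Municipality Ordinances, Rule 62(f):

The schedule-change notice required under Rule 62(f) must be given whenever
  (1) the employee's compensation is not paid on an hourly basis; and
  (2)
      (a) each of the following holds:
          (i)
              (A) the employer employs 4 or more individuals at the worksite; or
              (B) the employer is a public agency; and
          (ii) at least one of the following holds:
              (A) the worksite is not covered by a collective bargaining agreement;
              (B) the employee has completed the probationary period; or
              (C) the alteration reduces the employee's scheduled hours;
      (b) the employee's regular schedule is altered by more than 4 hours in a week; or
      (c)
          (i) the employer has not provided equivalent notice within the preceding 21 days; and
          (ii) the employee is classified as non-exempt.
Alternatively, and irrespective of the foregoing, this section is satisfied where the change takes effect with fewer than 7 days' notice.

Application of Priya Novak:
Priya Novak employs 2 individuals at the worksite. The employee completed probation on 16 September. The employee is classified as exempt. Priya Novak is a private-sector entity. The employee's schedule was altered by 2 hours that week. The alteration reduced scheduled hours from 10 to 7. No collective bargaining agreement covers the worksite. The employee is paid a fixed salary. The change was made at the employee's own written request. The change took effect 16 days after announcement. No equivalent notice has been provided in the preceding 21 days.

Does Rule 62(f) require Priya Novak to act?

No — not required.

(1) not (hourly-paid) — satisfied.
(A) ≥ 4 at site — not met.
(B) public agency — not satisfied.
(i) = F OR F = false.
(A) no CBA — met.
(B) past probation — satisfied.
(C) hours reduced — satisfied.
So (ii) is satisfied (T OR T OR T).
So (a) is not satisfied (F AND T).
(b) schedule shift > 4h — not met.
(i) no recent notice — satisfied.
(ii) non-exempt — not met.
So (c) is not satisfied (T AND F).
(2): F OR F OR F → false.
Overall: T AND F → false.
Exception (< 7 days' notice) — not satisfied.
Result: main false OR exception false → false.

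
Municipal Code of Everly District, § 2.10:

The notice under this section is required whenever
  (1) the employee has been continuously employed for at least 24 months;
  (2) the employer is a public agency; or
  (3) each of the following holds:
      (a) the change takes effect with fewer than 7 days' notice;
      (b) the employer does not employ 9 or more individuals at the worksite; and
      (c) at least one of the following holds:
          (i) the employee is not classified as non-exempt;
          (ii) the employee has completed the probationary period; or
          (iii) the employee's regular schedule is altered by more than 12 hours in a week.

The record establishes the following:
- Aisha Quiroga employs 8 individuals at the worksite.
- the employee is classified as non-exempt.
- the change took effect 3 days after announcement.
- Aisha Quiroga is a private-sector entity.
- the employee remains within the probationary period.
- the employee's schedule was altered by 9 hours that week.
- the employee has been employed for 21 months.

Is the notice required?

(1) tenure ≥ 24 mo. — not satisfied.
(2) public agency — not met.
(a) < 7 days' notice — met.
(b) not (≥ 9 at site) — holds.
(i) not (non-exempt) — fails.
(ii) past probation — not met.
(iii) schedule shift > 12h — fails.
So (c) is not satisfied (F OR F OR F).
(3): T AND T AND F → false.
Overall: F OR F OR F → false.

No — not required.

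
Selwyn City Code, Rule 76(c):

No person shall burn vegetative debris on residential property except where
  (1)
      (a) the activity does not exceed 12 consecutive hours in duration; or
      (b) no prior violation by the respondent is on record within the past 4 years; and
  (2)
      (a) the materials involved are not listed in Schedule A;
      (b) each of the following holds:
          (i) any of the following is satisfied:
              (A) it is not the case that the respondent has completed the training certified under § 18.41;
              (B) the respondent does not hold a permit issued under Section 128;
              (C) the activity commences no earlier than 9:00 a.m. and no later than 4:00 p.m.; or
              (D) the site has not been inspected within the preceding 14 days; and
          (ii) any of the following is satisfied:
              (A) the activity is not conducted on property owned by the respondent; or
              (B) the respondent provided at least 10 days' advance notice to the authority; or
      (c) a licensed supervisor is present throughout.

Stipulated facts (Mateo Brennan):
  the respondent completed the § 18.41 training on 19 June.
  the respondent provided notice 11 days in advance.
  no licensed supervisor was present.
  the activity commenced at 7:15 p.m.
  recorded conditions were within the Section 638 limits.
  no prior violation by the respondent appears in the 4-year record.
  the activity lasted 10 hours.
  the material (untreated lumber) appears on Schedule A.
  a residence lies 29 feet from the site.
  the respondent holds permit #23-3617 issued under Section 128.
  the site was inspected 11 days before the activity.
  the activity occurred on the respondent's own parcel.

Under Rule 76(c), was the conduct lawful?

(a) ≤ 12 hrs duration — met.
(b) no prior violation — met.
(1) = T OR T = true.
(a) not (Schedule A material) — not met.
(A) not (training certified) — fails.
(B) not (holds permit) — not satisfied.
(C) start within hours — not satisfied.
(D) not (site inspected) — not met.
So (i) is not satisfied (F OR F OR F OR F).
(A) not (own property) — fails.
(B) ≥10 days' notice — met.
(ii): F OR T → true.
So (b) is not satisfied (F AND T).
(c) supervisor present — not satisfied.
(2): F OR F OR F → false.
Overall: T AND F → false.

No — unlawful.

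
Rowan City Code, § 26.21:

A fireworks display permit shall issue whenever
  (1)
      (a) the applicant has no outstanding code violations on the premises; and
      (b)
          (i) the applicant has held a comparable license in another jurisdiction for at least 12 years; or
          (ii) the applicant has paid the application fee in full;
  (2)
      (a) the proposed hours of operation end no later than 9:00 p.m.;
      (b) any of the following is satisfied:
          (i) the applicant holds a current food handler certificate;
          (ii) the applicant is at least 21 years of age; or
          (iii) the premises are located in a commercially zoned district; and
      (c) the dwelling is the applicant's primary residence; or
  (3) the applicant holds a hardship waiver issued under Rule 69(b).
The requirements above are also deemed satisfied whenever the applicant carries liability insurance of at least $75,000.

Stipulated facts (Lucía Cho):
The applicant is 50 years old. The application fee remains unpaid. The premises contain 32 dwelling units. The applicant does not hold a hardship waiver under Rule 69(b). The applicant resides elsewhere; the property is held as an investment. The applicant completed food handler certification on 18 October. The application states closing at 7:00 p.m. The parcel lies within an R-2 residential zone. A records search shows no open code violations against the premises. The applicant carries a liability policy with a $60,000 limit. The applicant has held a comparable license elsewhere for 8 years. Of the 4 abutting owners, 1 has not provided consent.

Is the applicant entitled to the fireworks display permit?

(a) no code violations — holds.
(i) prior license ≥ 12 yr — not satisfied.
(ii) fee paid — not satisfied.
(b): F OR F → false.
(1) = T AND F = false.
(a) closes by 9 p.m. — met.
(i) food handler cert. — holds.
(ii) age ≥ 21 — met.
(iii) commercially zoned — not satisfied.
So (b) is satisfied (T OR T OR F).
(c) primary residence — not satisfied.
(2) = T AND T AND F = false.
(3) hardship waiver — not satisfied.
Overall = F OR F OR F = false.
Exception (insurance ≥ $75,000) — not satisfied.
Result: main false OR exception false → false.

No — denied.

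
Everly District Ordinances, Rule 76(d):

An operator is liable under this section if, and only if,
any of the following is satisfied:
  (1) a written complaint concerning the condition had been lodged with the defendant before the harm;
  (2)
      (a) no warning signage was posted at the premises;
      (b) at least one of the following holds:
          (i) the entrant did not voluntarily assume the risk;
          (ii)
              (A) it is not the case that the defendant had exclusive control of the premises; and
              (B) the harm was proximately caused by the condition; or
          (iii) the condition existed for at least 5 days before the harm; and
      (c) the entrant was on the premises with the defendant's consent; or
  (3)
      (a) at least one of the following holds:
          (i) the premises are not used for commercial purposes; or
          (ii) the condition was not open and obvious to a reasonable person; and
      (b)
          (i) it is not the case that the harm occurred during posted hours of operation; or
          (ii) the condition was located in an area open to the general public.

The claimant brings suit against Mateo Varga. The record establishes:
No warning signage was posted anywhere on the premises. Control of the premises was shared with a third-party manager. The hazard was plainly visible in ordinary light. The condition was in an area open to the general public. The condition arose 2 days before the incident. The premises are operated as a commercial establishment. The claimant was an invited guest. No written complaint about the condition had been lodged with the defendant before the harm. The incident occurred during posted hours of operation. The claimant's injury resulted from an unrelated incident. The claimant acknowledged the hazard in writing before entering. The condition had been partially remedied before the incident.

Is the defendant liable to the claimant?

(1) complaint lodged — fails.
(a) no signage posted — met.
(i) no assumed risk — not satisfied.
(A) not (exclusive control) — holds.
(B) proximate cause — not met.
(ii): T AND F → false.
(iii) condition ≥5 days old — not met.
So (b) is not satisfied (F OR F OR F).
(c) consent to enter — holds.
(2) = T AND F AND T = false.
(i) not (commercial use) — not met.
(ii) not open/obvious — not satisfied.
So (a) is not satisfied (F OR F).
(i) not (during posted hours) — fails.
(ii) public area — holds.
(b): F OR T → true.
(3): F AND T → false.
Overall: F OR F OR F → false.

No — not liable.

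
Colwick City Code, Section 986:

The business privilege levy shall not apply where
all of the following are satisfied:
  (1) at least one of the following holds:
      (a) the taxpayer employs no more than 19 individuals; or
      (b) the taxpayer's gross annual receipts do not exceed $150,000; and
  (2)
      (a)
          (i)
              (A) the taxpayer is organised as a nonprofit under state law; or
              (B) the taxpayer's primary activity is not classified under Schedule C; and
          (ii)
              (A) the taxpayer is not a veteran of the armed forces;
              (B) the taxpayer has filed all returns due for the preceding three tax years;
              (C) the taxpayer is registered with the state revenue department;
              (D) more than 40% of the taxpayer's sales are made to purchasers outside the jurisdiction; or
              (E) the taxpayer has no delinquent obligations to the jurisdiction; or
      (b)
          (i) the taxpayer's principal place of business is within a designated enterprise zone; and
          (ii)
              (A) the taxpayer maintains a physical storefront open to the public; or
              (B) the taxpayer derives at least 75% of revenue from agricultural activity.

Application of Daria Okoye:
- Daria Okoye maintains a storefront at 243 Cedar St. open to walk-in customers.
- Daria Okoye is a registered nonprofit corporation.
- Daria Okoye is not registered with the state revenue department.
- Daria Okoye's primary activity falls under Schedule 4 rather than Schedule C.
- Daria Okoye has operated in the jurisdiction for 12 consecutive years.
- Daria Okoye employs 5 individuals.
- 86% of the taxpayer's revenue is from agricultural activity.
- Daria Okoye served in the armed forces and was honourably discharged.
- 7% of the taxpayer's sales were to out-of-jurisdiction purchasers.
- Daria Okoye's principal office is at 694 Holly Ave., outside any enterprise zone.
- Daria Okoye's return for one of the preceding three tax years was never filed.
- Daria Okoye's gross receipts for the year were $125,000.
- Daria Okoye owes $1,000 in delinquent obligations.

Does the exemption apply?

No — not exempt.

(a) ≤ 19 employees — satisfied.
(b) receipts ≤ $150,000 — met.
(1): T OR T → true.
(A) nonprofit — satisfied.
(B) not (Schedule C activity) — satisfied.
(i) = T OR T = true.
(A) not (veteran) — fails.
(B) returns current — fails.
(C) state-registered — fails.
(D) >40% out-of-jur. sales — fails.
(E) no delinquency — not met.
(ii) = F OR F OR F OR F OR F = false.
So (a) is not satisfied (T AND F).
(i) in enterprise zone — not met.
(A) has storefront — met.
(B) ≥75% agricultural — met.
(ii): T OR T → true.
(b): F AND T → false.
(2): F OR F → false.
So Overall is not satisfied (T AND F).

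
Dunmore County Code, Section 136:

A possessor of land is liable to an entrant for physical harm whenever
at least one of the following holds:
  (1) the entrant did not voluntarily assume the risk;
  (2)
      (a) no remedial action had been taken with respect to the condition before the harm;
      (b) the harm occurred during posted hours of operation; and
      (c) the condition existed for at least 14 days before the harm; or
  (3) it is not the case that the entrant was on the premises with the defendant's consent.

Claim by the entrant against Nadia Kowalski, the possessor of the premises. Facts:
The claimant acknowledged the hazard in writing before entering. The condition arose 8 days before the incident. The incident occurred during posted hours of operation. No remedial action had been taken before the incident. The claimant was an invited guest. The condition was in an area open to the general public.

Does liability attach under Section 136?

No — not liable.

(1) no assumed risk — not satisfied.
(a) no remedial action — met.
(b) during posted hours — satisfied.
(c) condition ≥14 days old — not met.
So (2) is not satisfied (T AND T AND F).
(3) not (consent to enter) — not met.
Overall = F OR F OR F = false.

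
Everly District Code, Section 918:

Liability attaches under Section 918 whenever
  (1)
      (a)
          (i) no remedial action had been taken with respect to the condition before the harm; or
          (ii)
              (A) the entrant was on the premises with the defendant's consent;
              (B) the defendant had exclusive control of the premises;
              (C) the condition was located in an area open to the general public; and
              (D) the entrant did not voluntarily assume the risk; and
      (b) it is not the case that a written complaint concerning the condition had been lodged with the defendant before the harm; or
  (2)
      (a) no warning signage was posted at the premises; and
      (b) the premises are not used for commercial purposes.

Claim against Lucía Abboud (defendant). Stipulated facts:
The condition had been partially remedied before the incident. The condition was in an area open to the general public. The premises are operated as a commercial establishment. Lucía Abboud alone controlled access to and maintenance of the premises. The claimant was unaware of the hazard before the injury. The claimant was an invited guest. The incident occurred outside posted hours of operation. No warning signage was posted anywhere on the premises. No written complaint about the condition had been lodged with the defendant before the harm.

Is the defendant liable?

Yes — liable.

(i) no remedial action — fails.
(A) consent to enter — met.
(B) exclusive control — satisfied.
(C) public area — met.
(D) no assumed risk — holds.
(ii): T AND T AND T AND T → true.
So (a) is satisfied (F OR T).
(b) not (complaint lodged) — satisfied.
(1) = T AND T = true.
(a) no signage posted — satisfied.
(b) not (commercial use) — fails.
So (2) is not satisfied (T AND F).
So Overall is satisfied (T OR F).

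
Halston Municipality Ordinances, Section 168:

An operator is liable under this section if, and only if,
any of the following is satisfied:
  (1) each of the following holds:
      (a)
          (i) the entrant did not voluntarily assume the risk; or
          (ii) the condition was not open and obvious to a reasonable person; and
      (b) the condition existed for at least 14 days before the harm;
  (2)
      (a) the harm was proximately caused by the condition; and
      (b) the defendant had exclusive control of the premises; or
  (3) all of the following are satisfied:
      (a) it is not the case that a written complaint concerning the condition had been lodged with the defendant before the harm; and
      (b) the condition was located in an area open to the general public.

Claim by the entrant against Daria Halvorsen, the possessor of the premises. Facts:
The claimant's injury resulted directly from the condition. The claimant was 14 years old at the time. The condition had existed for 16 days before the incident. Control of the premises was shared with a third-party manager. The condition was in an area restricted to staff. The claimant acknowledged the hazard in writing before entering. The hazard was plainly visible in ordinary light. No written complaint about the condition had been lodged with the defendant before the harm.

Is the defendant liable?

No — not liable.

(i) no assumed risk — not satisfied.
(ii) not open/obvious — not satisfied.
(a): F OR F → false.
(b) condition ≥14 days old — holds.
So (1) is not satisfied (F AND T).
(a) proximate cause — satisfied.
(b) exclusive control — not satisfied.
So (2) is not satisfied (T AND F).
(a) not (complaint lodged) — met.
(b) public area — not satisfied.
(3) = T AND F = false.
Overall: F OR F OR F → false.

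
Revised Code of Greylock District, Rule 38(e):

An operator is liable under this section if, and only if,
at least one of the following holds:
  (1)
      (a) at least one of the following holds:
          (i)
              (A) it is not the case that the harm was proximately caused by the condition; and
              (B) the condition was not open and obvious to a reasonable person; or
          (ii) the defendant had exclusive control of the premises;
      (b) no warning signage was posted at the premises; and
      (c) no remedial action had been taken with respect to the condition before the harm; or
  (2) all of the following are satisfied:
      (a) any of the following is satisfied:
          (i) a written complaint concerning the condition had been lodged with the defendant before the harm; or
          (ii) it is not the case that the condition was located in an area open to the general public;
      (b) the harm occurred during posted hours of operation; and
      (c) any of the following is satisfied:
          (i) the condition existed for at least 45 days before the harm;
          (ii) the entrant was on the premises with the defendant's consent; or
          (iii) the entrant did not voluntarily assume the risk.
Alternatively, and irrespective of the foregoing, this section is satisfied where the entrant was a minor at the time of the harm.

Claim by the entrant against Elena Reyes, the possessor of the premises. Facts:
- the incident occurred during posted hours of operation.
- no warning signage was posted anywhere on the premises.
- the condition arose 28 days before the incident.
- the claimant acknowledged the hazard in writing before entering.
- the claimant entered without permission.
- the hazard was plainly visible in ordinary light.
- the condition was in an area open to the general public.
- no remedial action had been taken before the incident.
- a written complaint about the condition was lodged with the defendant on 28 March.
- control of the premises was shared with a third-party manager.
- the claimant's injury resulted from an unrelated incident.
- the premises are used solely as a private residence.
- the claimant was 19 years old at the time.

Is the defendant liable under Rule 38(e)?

(A) not (proximate cause) — met.
(B) not open/obvious — not met.
So (i) is not satisfied (T AND F).
(ii) exclusive control — not met.
(a) = F OR F = false.
(b) no signage posted — met.
(c) no remedial action — satisfied.
So (1) is not satisfied (F AND T AND T).
(i) complaint lodged — met.
(ii) not (public area) — not met.
(a) = T OR F = true.
(b) during posted hours — holds.
(i) condition ≥45 days old — not satisfied.
(ii) consent to enter — not met.
(iii) no assumed risk — not met.
So (c) is not satisfied (F OR F OR F).
So (2) is not satisfied (T AND T AND F).
So Overall is not satisfied (F OR F).
Exception (entrant a minor) — not satisfied.
Result: main false OR exception false → false.

No — not liable.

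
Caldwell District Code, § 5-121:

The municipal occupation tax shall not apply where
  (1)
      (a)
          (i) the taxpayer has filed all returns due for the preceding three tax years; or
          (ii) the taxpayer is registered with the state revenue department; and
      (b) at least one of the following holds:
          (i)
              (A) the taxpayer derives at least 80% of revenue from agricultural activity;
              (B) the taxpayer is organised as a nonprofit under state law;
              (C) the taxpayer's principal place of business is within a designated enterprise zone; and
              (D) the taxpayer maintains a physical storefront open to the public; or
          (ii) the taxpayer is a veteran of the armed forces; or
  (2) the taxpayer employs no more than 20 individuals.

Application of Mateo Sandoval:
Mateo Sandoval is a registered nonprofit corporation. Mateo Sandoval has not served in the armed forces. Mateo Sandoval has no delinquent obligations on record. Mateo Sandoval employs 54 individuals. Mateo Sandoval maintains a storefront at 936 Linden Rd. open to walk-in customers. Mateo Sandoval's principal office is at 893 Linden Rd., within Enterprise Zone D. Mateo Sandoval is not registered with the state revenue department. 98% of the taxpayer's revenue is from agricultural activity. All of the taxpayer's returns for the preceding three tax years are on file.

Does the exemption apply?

(i) returns current — met.
(ii) state-registered — fails.
(a) = T OR F = true.
(A) ≥80% agricultural — satisfied.
(B) nonprofit — met.
(C) in enterprise zone — met.
(D) has storefront — holds.
(i) = T AND T AND T AND T = true.
(ii) veteran — not met.
(b) = T OR F = true.
(1): T AND T → true.
(2) ≤ 20 employees — not met.
So Overall is satisfied (T OR F).

Yes — exempt.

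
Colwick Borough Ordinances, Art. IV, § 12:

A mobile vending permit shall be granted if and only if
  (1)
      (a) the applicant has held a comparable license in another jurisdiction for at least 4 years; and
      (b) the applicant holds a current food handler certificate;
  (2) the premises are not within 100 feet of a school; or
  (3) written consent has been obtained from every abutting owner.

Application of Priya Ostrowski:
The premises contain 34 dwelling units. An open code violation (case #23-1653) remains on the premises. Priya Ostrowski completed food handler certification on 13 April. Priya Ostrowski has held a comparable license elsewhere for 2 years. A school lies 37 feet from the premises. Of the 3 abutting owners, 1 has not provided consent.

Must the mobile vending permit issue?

No — denied.

(a) prior license ≥ 4 yr — not met.
(b) food handler cert. — met.
So (1) is not satisfied (F AND T).
(2) ≥100 ft from school — fails.
(3) all abutters consent — not satisfied.
Overall = F OR F OR F = false.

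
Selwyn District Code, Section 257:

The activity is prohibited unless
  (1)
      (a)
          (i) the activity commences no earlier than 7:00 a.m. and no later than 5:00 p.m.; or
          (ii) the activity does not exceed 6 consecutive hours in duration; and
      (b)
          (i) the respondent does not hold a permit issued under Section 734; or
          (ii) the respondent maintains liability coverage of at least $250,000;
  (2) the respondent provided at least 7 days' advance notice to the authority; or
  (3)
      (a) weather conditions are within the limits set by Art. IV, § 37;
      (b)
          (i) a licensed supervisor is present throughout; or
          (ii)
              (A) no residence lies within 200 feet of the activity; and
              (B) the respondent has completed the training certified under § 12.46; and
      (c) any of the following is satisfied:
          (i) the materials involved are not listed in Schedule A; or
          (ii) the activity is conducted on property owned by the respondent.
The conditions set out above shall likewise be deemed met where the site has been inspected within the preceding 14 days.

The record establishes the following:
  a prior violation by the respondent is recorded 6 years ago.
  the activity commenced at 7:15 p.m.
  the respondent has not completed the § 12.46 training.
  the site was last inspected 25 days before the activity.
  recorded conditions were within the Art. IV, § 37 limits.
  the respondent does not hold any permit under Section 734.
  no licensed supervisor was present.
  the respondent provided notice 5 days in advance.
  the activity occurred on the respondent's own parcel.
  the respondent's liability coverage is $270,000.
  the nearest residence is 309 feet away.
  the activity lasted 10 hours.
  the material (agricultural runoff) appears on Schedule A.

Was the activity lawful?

(i) start within hours — not met.
(ii) ≤ 6 hrs duration — not met.
(a) = F OR F = false.
(i) not (holds permit) — met.
(ii) coverage ≥ $250,000 — met.
(b): T OR T → true.
So (1) is not satisfied (F AND T).
(2) ≥7 days' notice — not satisfied.
(a) weather ok — met.
(i) supervisor present — not met.
(A) no residence in 200 ft — holds.
(B) training certified — fails.
So (ii) is not satisfied (T AND F).
So (b) is not satisfied (F OR F).
(i) not (Schedule A material) — not met.
(ii) own property — holds.
(c): F OR T → true.
(3): T AND F AND T → false.
Overall: F OR F OR F → false.
Exception (site inspected) — not satisfied.
Result: main false OR exception false → false.

No — unlawful.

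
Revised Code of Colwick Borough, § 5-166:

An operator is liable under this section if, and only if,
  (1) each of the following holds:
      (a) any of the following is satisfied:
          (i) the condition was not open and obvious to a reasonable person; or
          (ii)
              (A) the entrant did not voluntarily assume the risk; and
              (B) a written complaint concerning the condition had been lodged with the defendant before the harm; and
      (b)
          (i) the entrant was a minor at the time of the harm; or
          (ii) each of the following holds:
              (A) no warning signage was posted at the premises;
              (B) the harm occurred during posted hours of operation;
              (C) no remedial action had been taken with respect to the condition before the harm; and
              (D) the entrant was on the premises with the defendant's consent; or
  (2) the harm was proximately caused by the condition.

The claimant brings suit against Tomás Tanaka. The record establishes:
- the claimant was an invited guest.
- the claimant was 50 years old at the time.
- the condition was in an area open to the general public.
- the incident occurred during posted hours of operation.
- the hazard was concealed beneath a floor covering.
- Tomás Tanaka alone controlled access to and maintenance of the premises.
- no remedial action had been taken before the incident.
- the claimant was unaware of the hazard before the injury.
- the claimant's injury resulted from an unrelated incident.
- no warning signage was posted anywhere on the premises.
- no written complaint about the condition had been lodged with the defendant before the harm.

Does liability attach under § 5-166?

(i) not open/obvious — met.
(A) no assumed risk — holds.
(B) complaint lodged — fails.
(ii) = T AND F = false.
(a) = T OR F = true.
(i) entrant a minor — fails.
(A) no signage posted — holds.
(B) during posted hours — holds.
(C) no remedial action — satisfied.
(D) consent to enter — satisfied.
(ii): T AND T AND T AND T → true.
So (b) is satisfied (F OR T).
So (1) is satisfied (T AND T).
(2) proximate cause — fails.
So Overall is satisfied (T OR F).

Yes — liable.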